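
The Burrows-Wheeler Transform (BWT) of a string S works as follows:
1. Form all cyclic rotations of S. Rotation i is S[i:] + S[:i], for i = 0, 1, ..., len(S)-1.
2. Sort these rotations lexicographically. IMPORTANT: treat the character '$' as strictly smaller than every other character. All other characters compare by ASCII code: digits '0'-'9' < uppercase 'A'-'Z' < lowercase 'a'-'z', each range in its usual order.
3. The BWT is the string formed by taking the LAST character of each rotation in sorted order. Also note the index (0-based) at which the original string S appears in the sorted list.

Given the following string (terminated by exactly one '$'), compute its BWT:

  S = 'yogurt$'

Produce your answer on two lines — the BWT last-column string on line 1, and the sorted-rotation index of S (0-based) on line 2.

All 7 rotations (rotation i = S[i:]+S[:i]):
  rot[0] = yogurt$
  rot[1] = ogurt$y
  rot[2] = gurt$yo
  rot[3] = urt$yog
  rot[4] = rt$yogu
  rot[5] = t$yogur
  rot[6] = $yogurt
Sorted (with $ < everything):
  sorted[0] = $yogurt  (last char: 't')
  sorted[1] = gurt$yo  (last char: 'o')
  sorted[2] = ogurt$y  (last char: 'y')
  sorted[3] = rt$yogu  (last char: 'u')
  sorted[4] = t$yogur  (last char: 'r')
  sorted[5] = urt$yog  (last char: 'g')
  sorted[6] = yogurt$  (last char: '$')
Last column: toyurg$
Original string S is at sorted index 6

Answer: toyurg$
6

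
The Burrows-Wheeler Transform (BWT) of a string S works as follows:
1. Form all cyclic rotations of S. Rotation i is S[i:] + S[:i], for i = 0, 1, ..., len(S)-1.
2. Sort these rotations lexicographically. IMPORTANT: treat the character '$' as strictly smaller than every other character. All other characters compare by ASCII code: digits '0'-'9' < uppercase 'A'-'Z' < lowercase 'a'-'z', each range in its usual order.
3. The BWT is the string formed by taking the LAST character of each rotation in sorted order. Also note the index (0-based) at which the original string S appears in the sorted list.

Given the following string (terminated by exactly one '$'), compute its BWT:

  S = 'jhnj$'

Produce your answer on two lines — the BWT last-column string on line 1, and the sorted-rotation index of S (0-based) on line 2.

All 5 rotations (rotation i = S[i:]+S[:i]):
  rot[0] = jhnj$
  rot[1] = hnj$j
  rot[2] = nj$jh
  rot[3] = j$jhn
  rot[4] = $jhnj
Sorted (with $ < everything):
  sorted[0] = $jhnj  (last char: 'j')
  sorted[1] = hnj$j  (last char: 'j')
  sorted[2] = j$jhn  (last char: 'n')
  sorted[3] = jhnj$  (last char: '$')
  sorted[4] = nj$jh  (last char: 'h')
Last column: jjn$h
Original string S is at sorted index 3

Answer: jjn$h
3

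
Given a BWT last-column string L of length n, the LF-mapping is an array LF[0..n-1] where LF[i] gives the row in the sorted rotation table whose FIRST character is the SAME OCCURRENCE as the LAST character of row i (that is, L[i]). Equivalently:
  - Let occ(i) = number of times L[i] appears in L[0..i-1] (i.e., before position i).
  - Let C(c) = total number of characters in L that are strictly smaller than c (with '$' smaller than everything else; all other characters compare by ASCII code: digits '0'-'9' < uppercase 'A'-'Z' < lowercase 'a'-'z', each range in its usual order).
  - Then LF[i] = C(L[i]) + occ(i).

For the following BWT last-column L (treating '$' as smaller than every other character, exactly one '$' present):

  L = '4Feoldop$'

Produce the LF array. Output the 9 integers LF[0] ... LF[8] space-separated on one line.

Answer: 1 2 4 6 5 3 7 8 0

Derivation:
Char counts: '$':1, '4':1, 'F':1, 'd':1, 'e':1, 'l':1, 'o':2, 'p':1
C (first-col start): C('$')=0, C('4')=1, C('F')=2, C('d')=3, C('e')=4, C('l')=5, C('o')=6, C('p')=8
L[0]='4': occ=0, LF[0]=C('4')+0=1+0=1
L[1]='F': occ=0, LF[1]=C('F')+0=2+0=2
L[2]='e': occ=0, LF[2]=C('e')+0=4+0=4
L[3]='o': occ=0, LF[3]=C('o')+0=6+0=6
L[4]='l': occ=0, LF[4]=C('l')+0=5+0=5
L[5]='d': occ=0, LF[5]=C('d')+0=3+0=3
L[6]='o': occ=1, LF[6]=C('o')+1=6+1=7
L[7]='p': occ=0, LF[7]=C('p')+0=8+0=8
L[8]='$': occ=0, LF[8]=C('$')+0=0+0=0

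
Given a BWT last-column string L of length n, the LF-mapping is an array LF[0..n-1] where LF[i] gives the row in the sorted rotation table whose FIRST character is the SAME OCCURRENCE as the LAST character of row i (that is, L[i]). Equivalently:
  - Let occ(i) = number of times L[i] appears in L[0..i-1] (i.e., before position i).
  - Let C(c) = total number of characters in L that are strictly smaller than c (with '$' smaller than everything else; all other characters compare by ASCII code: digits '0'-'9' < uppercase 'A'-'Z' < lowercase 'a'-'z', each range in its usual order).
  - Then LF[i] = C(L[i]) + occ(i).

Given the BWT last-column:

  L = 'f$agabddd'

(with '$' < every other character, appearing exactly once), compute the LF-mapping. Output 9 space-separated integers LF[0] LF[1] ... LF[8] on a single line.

Answer: 7 0 1 8 2 3 4 5 6

Derivation:
Char counts: '$':1, 'a':2, 'b':1, 'd':3, 'f':1, 'g':1
C (first-col start): C('$')=0, C('a')=1, C('b')=3, C('d')=4, C('f')=7, C('g')=8
L[0]='f': occ=0, LF[0]=C('f')+0=7+0=7
L[1]='$': occ=0, LF[1]=C('$')+0=0+0=0
L[2]='a': occ=0, LF[2]=C('a')+0=1+0=1
L[3]='g': occ=0, LF[3]=C('g')+0=8+0=8
L[4]='a': occ=1, LF[4]=C('a')+1=1+1=2
L[5]='b': occ=0, LF[5]=C('b')+0=3+0=3
L[6]='d': occ=0, LF[6]=C('d')+0=4+0=4
L[7]='d': occ=1, LF[7]=C('d')+1=4+1=5
L[8]='d': occ=2, LF[8]=C('d')+2=4+2=6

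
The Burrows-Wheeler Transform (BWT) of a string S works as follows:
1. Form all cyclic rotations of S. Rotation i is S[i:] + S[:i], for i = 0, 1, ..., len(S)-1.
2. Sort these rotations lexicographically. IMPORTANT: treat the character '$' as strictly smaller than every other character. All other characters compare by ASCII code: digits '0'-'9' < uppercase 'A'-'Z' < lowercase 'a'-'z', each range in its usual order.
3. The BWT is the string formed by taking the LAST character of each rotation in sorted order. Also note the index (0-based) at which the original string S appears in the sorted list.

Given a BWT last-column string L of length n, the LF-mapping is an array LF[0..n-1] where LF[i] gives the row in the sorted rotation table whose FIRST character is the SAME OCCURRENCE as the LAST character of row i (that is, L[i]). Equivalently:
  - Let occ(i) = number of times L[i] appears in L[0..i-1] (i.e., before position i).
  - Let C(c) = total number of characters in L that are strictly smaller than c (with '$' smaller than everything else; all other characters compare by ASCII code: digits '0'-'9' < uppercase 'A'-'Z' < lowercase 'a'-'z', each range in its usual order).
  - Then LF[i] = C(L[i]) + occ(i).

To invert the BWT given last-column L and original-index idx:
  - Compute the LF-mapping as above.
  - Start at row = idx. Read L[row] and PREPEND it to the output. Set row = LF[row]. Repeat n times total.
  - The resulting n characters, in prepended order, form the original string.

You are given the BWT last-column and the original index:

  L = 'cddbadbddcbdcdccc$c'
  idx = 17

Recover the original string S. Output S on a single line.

LF mapping: 5 12 13 2 1 14 3 15 16 6 4 17 7 18 8 9 10 0 11
Walk LF starting at row 17, prepending L[row]:
  step 1: row=17, L[17]='$', prepend. Next row=LF[17]=0
  step 2: row=0, L[0]='c', prepend. Next row=LF[0]=5
  step 3: row=5, L[5]='d', prepend. Next row=LF[5]=14
  step 4: row=14, L[14]='c', prepend. Next row=LF[14]=8
  step 5: row=8, L[8]='d', prepend. Next row=LF[8]=16
  step 6: row=16, L[16]='c', prepend. Next row=LF[16]=10
  step 7: row=10, L[10]='b', prepend. Next row=LF[10]=4
  step 8: row=4, L[4]='a', prepend. Next row=LF[4]=1
  step 9: row=1, L[1]='d', prepend. Next row=LF[1]=12
  step 10: row=12, L[12]='c', prepend. Next row=LF[12]=7
  step 11: row=7, L[7]='d', prepend. Next row=LF[7]=15
  step 12: row=15, L[15]='c', prepend. Next row=LF[15]=9
  step 13: row=9, L[9]='c', prepend. Next row=LF[9]=6
  step 14: row=6, L[6]='b', prepend. Next row=LF[6]=3
  step 15: row=3, L[3]='b', prepend. Next row=LF[3]=2
  step 16: row=2, L[2]='d', prepend. Next row=LF[2]=13
  step 17: row=13, L[13]='d', prepend. Next row=LF[13]=18
  step 18: row=18, L[18]='c', prepend. Next row=LF[18]=11
  step 19: row=11, L[11]='d', prepend. Next row=LF[11]=17
Reversed output: dcddbbccdcdabcdcdc$

Answer: dcddbbccdcdabcdcdc$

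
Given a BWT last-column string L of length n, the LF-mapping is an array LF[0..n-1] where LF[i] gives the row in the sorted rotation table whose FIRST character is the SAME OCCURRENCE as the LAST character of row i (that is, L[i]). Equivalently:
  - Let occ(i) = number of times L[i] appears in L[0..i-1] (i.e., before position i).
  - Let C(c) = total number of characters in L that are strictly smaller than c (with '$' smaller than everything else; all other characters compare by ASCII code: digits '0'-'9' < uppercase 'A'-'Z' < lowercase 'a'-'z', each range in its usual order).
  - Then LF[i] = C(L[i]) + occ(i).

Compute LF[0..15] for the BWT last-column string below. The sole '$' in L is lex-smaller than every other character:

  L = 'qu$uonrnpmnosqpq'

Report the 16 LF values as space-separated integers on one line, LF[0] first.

Char counts: '$':1, 'm':1, 'n':3, 'o':2, 'p':2, 'q':3, 'r':1, 's':1, 'u':2
C (first-col start): C('$')=0, C('m')=1, C('n')=2, C('o')=5, C('p')=7, C('q')=9, C('r')=12, C('s')=13, C('u')=14
L[0]='q': occ=0, LF[0]=C('q')+0=9+0=9
L[1]='u': occ=0, LF[1]=C('u')+0=14+0=14
L[2]='$': occ=0, LF[2]=C('$')+0=0+0=0
L[3]='u': occ=1, LF[3]=C('u')+1=14+1=15
L[4]='o': occ=0, LF[4]=C('o')+0=5+0=5
L[5]='n': occ=0, LF[5]=C('n')+0=2+0=2
L[6]='r': occ=0, LF[6]=C('r')+0=12+0=12
L[7]='n': occ=1, LF[7]=C('n')+1=2+1=3
L[8]='p': occ=0, LF[8]=C('p')+0=7+0=7
L[9]='m': occ=0, LF[9]=C('m')+0=1+0=1
L[10]='n': occ=2, LF[10]=C('n')+2=2+2=4
L[11]='o': occ=1, LF[11]=C('o')+1=5+1=6
L[12]='s': occ=0, LF[12]=C('s')+0=13+0=13
L[13]='q': occ=1, LF[13]=C('q')+1=9+1=10
L[14]='p': occ=1, LF[14]=C('p')+1=7+1=8
L[15]='q': occ=2, LF[15]=C('q')+2=9+2=11

Answer: 9 14 0 15 5 2 12 3 7 1 4 6 13 10 8 11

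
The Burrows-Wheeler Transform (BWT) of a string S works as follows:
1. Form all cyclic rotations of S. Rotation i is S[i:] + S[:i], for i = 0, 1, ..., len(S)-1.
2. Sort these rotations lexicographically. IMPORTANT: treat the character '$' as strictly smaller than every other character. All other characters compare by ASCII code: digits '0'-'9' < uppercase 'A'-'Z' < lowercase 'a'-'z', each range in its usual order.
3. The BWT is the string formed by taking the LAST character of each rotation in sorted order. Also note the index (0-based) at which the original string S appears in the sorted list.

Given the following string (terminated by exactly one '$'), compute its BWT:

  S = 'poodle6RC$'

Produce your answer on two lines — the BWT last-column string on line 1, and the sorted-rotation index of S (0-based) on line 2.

Answer: CeR6oldop$
9

Derivation:
All 10 rotations (rotation i = S[i:]+S[:i]):
  rot[0] = poodle6RC$
  rot[1] = oodle6RC$p
  rot[2] = odle6RC$po
  rot[3] = dle6RC$poo
  rot[4] = le6RC$pood
  rot[5] = e6RC$poodl
  rot[6] = 6RC$poodle
  rot[7] = RC$poodle6
  rot[8] = C$poodle6R
  rot[9] = $poodle6RC
Sorted (with $ < everything):
  sorted[0] = $poodle6RC  (last char: 'C')
  sorted[1] = 6RC$poodle  (last char: 'e')
  sorted[2] = C$poodle6R  (last char: 'R')
  sorted[3] = RC$poodle6  (last char: '6')
  sorted[4] = dle6RC$poo  (last char: 'o')
  sorted[5] = e6RC$poodl  (last char: 'l')
  sorted[6] = le6RC$pood  (last char: 'd')
  sorted[7] = odle6RC$po  (last char: 'o')
  sorted[8] = oodle6RC$p  (last char: 'p')
  sorted[9] = poodle6RC$  (last char: '$')
Last column: CeR6oldop$
Original string S is at sorted index 9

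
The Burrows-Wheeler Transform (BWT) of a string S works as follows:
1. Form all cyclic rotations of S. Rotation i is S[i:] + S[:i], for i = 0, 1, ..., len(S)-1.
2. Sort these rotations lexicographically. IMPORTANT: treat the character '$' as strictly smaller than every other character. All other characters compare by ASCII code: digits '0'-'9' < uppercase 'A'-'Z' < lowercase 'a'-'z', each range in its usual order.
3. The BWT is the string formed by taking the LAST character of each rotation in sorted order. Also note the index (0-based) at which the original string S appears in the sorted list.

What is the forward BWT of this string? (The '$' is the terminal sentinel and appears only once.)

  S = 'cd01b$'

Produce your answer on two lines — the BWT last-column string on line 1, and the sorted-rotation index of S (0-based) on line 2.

Answer: bd01$c
4

Derivation:
All 6 rotations (rotation i = S[i:]+S[:i]):
  rot[0] = cd01b$
  rot[1] = d01b$c
  rot[2] = 01b$cd
  rot[3] = 1b$cd0
  rot[4] = b$cd01
  rot[5] = $cd01b
Sorted (with $ < everything):
  sorted[0] = $cd01b  (last char: 'b')
  sorted[1] = 01b$cd  (last char: 'd')
  sorted[2] = 1b$cd0  (last char: '0')
  sorted[3] = b$cd01  (last char: '1')
  sorted[4] = cd01b$  (last char: '$')
  sorted[5] = d01b$c  (last char: 'c')
Last column: bd01$c
Original string S is at sorted index 4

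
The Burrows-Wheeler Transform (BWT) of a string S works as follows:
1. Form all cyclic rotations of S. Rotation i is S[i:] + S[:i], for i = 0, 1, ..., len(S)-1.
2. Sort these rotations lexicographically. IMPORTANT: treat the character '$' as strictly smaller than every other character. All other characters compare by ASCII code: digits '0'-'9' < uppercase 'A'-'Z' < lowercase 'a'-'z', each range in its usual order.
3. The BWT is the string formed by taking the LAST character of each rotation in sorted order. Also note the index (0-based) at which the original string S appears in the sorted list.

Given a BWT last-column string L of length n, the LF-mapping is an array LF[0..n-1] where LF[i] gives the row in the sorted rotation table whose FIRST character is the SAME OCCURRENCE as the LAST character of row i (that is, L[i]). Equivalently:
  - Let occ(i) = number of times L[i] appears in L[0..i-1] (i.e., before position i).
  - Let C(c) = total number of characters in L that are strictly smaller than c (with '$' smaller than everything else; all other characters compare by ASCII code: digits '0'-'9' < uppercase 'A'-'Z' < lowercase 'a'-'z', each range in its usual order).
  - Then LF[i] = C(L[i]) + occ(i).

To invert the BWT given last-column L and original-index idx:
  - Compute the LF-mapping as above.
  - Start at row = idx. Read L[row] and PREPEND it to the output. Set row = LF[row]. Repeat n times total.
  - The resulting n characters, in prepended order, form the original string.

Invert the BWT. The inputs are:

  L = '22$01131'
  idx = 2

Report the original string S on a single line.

LF mapping: 5 6 0 1 2 3 7 4
Walk LF starting at row 2, prepending L[row]:
  step 1: row=2, L[2]='$', prepend. Next row=LF[2]=0
  step 2: row=0, L[0]='2', prepend. Next row=LF[0]=5
  step 3: row=5, L[5]='1', prepend. Next row=LF[5]=3
  step 4: row=3, L[3]='0', prepend. Next row=LF[3]=1
  step 5: row=1, L[1]='2', prepend. Next row=LF[1]=6
  step 6: row=6, L[6]='3', prepend. Next row=LF[6]=7
  step 7: row=7, L[7]='1', prepend. Next row=LF[7]=4
  step 8: row=4, L[4]='1', prepend. Next row=LF[4]=2
Reversed output: 1132012$

Answer: 1132012$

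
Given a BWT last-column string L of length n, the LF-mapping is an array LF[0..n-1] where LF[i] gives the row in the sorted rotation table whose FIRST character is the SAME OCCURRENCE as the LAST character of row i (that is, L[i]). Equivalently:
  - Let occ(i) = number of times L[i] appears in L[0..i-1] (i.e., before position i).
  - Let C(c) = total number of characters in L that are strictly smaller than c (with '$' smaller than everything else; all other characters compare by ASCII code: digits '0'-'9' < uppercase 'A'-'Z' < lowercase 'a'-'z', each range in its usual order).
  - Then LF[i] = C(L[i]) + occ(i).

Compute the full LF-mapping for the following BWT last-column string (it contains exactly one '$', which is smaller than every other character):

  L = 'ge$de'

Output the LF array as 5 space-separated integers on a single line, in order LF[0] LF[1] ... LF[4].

Char counts: '$':1, 'd':1, 'e':2, 'g':1
C (first-col start): C('$')=0, C('d')=1, C('e')=2, C('g')=4
L[0]='g': occ=0, LF[0]=C('g')+0=4+0=4
L[1]='e': occ=0, LF[1]=C('e')+0=2+0=2
L[2]='$': occ=0, LF[2]=C('$')+0=0+0=0
L[3]='d': occ=0, LF[3]=C('d')+0=1+0=1
L[4]='e': occ=1, LF[4]=C('e')+1=2+1=3

Answer: 4 2 0 1 3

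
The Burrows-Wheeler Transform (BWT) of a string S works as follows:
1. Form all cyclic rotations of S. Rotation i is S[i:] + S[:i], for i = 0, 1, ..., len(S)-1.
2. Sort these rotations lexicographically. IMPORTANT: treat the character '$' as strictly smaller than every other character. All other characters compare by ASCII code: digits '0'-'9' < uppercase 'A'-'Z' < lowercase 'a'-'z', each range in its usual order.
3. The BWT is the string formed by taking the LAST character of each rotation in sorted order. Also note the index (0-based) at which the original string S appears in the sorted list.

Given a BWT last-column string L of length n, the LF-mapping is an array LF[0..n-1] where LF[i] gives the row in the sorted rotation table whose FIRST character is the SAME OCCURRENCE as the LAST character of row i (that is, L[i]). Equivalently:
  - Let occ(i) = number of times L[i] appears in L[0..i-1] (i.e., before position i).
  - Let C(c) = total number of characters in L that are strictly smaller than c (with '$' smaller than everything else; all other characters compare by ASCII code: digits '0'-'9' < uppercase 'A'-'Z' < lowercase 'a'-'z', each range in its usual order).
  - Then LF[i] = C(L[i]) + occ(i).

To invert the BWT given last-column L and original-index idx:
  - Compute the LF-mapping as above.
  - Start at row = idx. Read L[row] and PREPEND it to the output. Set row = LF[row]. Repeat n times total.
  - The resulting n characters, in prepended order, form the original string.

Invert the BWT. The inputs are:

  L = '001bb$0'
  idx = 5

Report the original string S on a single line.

LF mapping: 1 2 4 5 6 0 3
Walk LF starting at row 5, prepending L[row]:
  step 1: row=5, L[5]='$', prepend. Next row=LF[5]=0
  step 2: row=0, L[0]='0', prepend. Next row=LF[0]=1
  step 3: row=1, L[1]='0', prepend. Next row=LF[1]=2
  step 4: row=2, L[2]='1', prepend. Next row=LF[2]=4
  step 5: row=4, L[4]='b', prepend. Next row=LF[4]=6
  step 6: row=6, L[6]='0', prepend. Next row=LF[6]=3
  step 7: row=3, L[3]='b', prepend. Next row=LF[3]=5
Reversed output: b0b100$

Answer: b0b100$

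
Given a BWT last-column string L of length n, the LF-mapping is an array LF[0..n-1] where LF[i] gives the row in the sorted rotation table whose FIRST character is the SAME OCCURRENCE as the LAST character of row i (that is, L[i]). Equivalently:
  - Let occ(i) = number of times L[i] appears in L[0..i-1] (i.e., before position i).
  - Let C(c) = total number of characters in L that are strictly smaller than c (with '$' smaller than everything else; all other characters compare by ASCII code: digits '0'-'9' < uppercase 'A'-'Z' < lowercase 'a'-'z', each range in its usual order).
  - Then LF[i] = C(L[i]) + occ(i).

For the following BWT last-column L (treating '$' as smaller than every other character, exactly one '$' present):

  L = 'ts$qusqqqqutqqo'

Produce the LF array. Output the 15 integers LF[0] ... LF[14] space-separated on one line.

Char counts: '$':1, 'o':1, 'q':7, 's':2, 't':2, 'u':2
C (first-col start): C('$')=0, C('o')=1, C('q')=2, C('s')=9, C('t')=11, C('u')=13
L[0]='t': occ=0, LF[0]=C('t')+0=11+0=11
L[1]='s': occ=0, LF[1]=C('s')+0=9+0=9
L[2]='$': occ=0, LF[2]=C('$')+0=0+0=0
L[3]='q': occ=0, LF[3]=C('q')+0=2+0=2
L[4]='u': occ=0, LF[4]=C('u')+0=13+0=13
L[5]='s': occ=1, LF[5]=C('s')+1=9+1=10
L[6]='q': occ=1, LF[6]=C('q')+1=2+1=3
L[7]='q': occ=2, LF[7]=C('q')+2=2+2=4
L[8]='q': occ=3, LF[8]=C('q')+3=2+3=5
L[9]='q': occ=4, LF[9]=C('q')+4=2+4=6
L[10]='u': occ=1, LF[10]=C('u')+1=13+1=14
L[11]='t': occ=1, LF[11]=C('t')+1=11+1=12
L[12]='q': occ=5, LF[12]=C('q')+5=2+5=7
L[13]='q': occ=6, LF[13]=C('q')+6=2+6=8
L[14]='o': occ=0, LF[14]=C('o')+0=1+0=1

Answer: 11 9 0 2 13 10 3 4 5 6 14 12 7 8 1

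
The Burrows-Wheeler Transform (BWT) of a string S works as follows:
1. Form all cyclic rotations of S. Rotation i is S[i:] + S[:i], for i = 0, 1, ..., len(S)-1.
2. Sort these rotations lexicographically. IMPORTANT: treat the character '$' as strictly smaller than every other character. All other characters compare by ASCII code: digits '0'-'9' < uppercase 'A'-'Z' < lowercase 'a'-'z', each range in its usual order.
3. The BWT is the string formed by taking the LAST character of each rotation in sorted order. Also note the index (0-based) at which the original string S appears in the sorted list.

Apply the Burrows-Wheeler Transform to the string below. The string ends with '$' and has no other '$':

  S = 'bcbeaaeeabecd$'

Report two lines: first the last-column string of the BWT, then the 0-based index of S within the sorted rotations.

All 14 rotations (rotation i = S[i:]+S[:i]):
  rot[0] = bcbeaaeeabecd$
  rot[1] = cbeaaeeabecd$b
  rot[2] = beaaeeabecd$bc
  rot[3] = eaaeeabecd$bcb
  rot[4] = aaeeabecd$bcbe
  rot[5] = aeeabecd$bcbea
  rot[6] = eeabecd$bcbeaa
  rot[7] = eabecd$bcbeaae
  rot[8] = abecd$bcbeaaee
  rot[9] = becd$bcbeaaeea
  rot[10] = ecd$bcbeaaeeab
  rot[11] = cd$bcbeaaeeabe
  rot[12] = d$bcbeaaeeabec
  rot[13] = $bcbeaaeeabecd
Sorted (with $ < everything):
  sorted[0] = $bcbeaaeeabecd  (last char: 'd')
  sorted[1] = aaeeabecd$bcbe  (last char: 'e')
  sorted[2] = abecd$bcbeaaee  (last char: 'e')
  sorted[3] = aeeabecd$bcbea  (last char: 'a')
  sorted[4] = bcbeaaeeabecd$  (last char: '$')
  sorted[5] = beaaeeabecd$bc  (last char: 'c')
  sorted[6] = becd$bcbeaaeea  (last char: 'a')
  sorted[7] = cbeaaeeabecd$b  (last char: 'b')
  sorted[8] = cd$bcbeaaeeabe  (last char: 'e')
  sorted[9] = d$bcbeaaeeabec  (last char: 'c')
  sorted[10] = eaaeeabecd$bcb  (last char: 'b')
  sorted[11] = eabecd$bcbeaae  (last char: 'e')
  sorted[12] = ecd$bcbeaaeeab  (last char: 'b')
  sorted[13] = eeabecd$bcbeaa  (last char: 'a')
Last column: deea$cabecbeba
Original string S is at sorted index 4

Answer: deea$cabecbeba
4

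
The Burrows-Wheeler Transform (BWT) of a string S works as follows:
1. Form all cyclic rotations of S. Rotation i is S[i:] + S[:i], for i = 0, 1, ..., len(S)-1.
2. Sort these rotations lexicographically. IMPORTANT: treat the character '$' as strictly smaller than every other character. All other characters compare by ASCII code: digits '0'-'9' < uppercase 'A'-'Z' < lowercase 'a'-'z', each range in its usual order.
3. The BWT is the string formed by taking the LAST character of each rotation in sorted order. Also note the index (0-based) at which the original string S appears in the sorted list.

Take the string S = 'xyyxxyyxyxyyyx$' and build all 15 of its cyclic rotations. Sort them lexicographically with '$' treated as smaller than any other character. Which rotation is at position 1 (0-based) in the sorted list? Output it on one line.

Answer: x$xyyxxyyxyxyyy

Derivation:
All 15 rotations (rotation i = S[i:]+S[:i]):
  rot[0] = xyyxxyyxyxyyyx$
  rot[1] = yyxxyyxyxyyyx$x
  rot[2] = yxxyyxyxyyyx$xy
  rot[3] = xxyyxyxyyyx$xyy
  rot[4] = xyyxyxyyyx$xyyx
  rot[5] = yyxyxyyyx$xyyxx
  rot[6] = yxyxyyyx$xyyxxy
  rot[7] = xyxyyyx$xyyxxyy
  rot[8] = yxyyyx$xyyxxyyx
  rot[9] = xyyyx$xyyxxyyxy
  rot[10] = yyyx$xyyxxyyxyx
  rot[11] = yyx$xyyxxyyxyxy
  rot[12] = yx$xyyxxyyxyxyy
  rot[13] = x$xyyxxyyxyxyyy
  rot[14] = $xyyxxyyxyxyyyx
Sorted (with $ < everything):
  sorted[0] = $xyyxxyyxyxyyyx
  sorted[1] = x$xyyxxyyxyxyyy
  sorted[2] = xxyyxyxyyyx$xyy
  sorted[3] = xyxyyyx$xyyxxyy
  sorted[4] = xyyxxyyxyxyyyx$
  sorted[5] = xyyxyxyyyx$xyyx
  sorted[6] = xyyyx$xyyxxyyxy
  sorted[7] = yx$xyyxxyyxyxyy
  sorted[8] = yxxyyxyxyyyx$xy
  sorted[9] = yxyxyyyx$xyyxxy
  sorted[10] = yxyyyx$xyyxxyyx
  sorted[11] = yyx$xyyxxyyxyxy
  sorted[12] = yyxxyyxyxyyyx$x
  sorted[13] = yyxyxyyyx$xyyxx
  sorted[14] = yyyx$xyyxxyyxyx
sorted[1] = x$xyyxxyyxyxyyy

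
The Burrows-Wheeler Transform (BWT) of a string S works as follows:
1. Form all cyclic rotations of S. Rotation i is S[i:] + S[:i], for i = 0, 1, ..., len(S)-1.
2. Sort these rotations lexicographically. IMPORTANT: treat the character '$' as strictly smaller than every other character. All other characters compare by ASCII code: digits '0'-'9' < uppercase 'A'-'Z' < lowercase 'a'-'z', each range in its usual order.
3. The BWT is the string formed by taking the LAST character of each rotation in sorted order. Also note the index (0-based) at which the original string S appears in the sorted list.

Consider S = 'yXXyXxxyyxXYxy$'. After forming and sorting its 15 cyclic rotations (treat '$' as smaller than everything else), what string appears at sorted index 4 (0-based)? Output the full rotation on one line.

All 15 rotations (rotation i = S[i:]+S[:i]):
  rot[0] = yXXyXxxyyxXYxy$
  rot[1] = XXyXxxyyxXYxy$y
  rot[2] = XyXxxyyxXYxy$yX
  rot[3] = yXxxyyxXYxy$yXX
  rot[4] = XxxyyxXYxy$yXXy
  rot[5] = xxyyxXYxy$yXXyX
  rot[6] = xyyxXYxy$yXXyXx
  rot[7] = yyxXYxy$yXXyXxx
  rot[8] = yxXYxy$yXXyXxxy
  rot[9] = xXYxy$yXXyXxxyy
  rot[10] = XYxy$yXXyXxxyyx
  rot[11] = Yxy$yXXyXxxyyxX
  rot[12] = xy$yXXyXxxyyxXY
  rot[13] = y$yXXyXxxyyxXYx
  rot[14] = $yXXyXxxyyxXYxy
Sorted (with $ < everything):
  sorted[0] = $yXXyXxxyyxXYxy
  sorted[1] = XXyXxxyyxXYxy$y
  sorted[2] = XYxy$yXXyXxxyyx
  sorted[3] = XxxyyxXYxy$yXXy
  sorted[4] = XyXxxyyxXYxy$yX
  sorted[5] = Yxy$yXXyXxxyyxX
  sorted[6] = xXYxy$yXXyXxxyy
  sorted[7] = xxyyxXYxy$yXXyX
  sorted[8] = xy$yXXyXxxyyxXY
  sorted[9] = xyyxXYxy$yXXyXx
  sorted[10] = y$yXXyXxxyyxXYx
  sorted[11] = yXXyXxxyyxXYxy$
  sorted[12] = yXxxyyxXYxy$yXX
  sorted[13] = yxXYxy$yXXyXxxy
  sorted[14] = yyxXYxy$yXXyXxx
sorted[4] = XyXxxyyxXYxy$yX

Answer: XyXxxyyxXYxy$yX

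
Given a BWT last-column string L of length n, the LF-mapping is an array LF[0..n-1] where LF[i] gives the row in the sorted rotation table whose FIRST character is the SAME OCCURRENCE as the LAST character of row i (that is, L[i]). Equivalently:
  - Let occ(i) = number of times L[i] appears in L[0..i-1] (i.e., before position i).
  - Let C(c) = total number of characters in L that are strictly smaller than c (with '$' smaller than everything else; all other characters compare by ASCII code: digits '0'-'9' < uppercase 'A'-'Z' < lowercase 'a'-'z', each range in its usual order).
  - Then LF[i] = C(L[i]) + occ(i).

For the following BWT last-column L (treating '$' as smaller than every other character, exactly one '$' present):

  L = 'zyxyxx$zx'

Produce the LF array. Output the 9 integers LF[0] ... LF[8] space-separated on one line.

Char counts: '$':1, 'x':4, 'y':2, 'z':2
C (first-col start): C('$')=0, C('x')=1, C('y')=5, C('z')=7
L[0]='z': occ=0, LF[0]=C('z')+0=7+0=7
L[1]='y': occ=0, LF[1]=C('y')+0=5+0=5
L[2]='x': occ=0, LF[2]=C('x')+0=1+0=1
L[3]='y': occ=1, LF[3]=C('y')+1=5+1=6
L[4]='x': occ=1, LF[4]=C('x')+1=1+1=2
L[5]='x': occ=2, LF[5]=C('x')+2=1+2=3
L[6]='$': occ=0, LF[6]=C('$')+0=0+0=0
L[7]='z': occ=1, LF[7]=C('z')+1=7+1=8
L[8]='x': occ=3, LF[8]=C('x')+3=1+3=4

Answer: 7 5 1 6 2 3 0 8 4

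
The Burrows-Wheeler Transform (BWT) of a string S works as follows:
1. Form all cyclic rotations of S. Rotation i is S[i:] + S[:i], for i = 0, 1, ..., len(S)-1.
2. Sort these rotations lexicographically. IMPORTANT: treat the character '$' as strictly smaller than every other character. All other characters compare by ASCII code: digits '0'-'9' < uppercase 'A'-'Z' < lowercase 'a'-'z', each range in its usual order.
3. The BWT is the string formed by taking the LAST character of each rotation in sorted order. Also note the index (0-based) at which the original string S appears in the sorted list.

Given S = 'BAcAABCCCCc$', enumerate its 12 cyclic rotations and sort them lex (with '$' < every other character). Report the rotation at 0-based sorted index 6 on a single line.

Answer: CCCCc$BAcAAB

Derivation:
All 12 rotations (rotation i = S[i:]+S[:i]):
  rot[0] = BAcAABCCCCc$
  rot[1] = AcAABCCCCc$B
  rot[2] = cAABCCCCc$BA
  rot[3] = AABCCCCc$BAc
  rot[4] = ABCCCCc$BAcA
  rot[5] = BCCCCc$BAcAA
  rot[6] = CCCCc$BAcAAB
  rot[7] = CCCc$BAcAABC
  rot[8] = CCc$BAcAABCC
  rot[9] = Cc$BAcAABCCC
  rot[10] = c$BAcAABCCCC
  rot[11] = $BAcAABCCCCc
Sorted (with $ < everything):
  sorted[0] = $BAcAABCCCCc
  sorted[1] = AABCCCCc$BAc
  sorted[2] = ABCCCCc$BAcA
  sorted[3] = AcAABCCCCc$B
  sorted[4] = BAcAABCCCCc$
  sorted[5] = BCCCCc$BAcAA
  sorted[6] = CCCCc$BAcAAB
  sorted[7] = CCCc$BAcAABC
  sorted[8] = CCc$BAcAABCC
  sorted[9] = Cc$BAcAABCCC
  sorted[10] = c$BAcAABCCCC
  sorted[11] = cAABCCCCc$BA
sorted[6] = CCCCc$BAcAAB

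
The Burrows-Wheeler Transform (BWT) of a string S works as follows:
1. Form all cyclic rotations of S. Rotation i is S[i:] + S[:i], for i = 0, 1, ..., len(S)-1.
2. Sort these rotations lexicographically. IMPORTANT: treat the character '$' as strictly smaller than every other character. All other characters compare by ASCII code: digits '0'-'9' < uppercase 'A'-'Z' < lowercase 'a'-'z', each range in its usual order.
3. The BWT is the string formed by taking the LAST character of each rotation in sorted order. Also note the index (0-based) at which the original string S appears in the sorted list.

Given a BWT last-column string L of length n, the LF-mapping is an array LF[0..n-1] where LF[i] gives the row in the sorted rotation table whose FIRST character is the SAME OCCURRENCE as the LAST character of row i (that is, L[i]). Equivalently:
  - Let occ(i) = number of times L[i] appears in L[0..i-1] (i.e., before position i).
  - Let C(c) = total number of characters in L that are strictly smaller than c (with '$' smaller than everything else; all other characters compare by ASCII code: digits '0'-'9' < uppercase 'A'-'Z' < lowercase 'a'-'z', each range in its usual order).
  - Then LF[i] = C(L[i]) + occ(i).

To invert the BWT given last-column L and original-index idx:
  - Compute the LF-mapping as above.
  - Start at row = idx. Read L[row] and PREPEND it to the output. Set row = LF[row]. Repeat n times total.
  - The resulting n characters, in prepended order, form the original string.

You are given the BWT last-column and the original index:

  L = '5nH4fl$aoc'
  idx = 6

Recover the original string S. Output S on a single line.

Answer: falcon4H5$

Derivation:
LF mapping: 2 8 3 1 6 7 0 4 9 5
Walk LF starting at row 6, prepending L[row]:
  step 1: row=6, L[6]='$', prepend. Next row=LF[6]=0
  step 2: row=0, L[0]='5', prepend. Next row=LF[0]=2
  step 3: row=2, L[2]='H', prepend. Next row=LF[2]=3
  step 4: row=3, L[3]='4', prepend. Next row=LF[3]=1
  step 5: row=1, L[1]='n', prepend. Next row=LF[1]=8
  step 6: row=8, L[8]='o', prepend. Next row=LF[8]=9
  step 7: row=9, L[9]='c', prepend. Next row=LF[9]=5
  step 8: row=5, L[5]='l', prepend. Next row=LF[5]=7
  step 9: row=7, L[7]='a', prepend. Next row=LF[7]=4
  step 10: row=4, L[4]='f', prepend. Next row=LF[4]=6
Reversed output: falcon4H5$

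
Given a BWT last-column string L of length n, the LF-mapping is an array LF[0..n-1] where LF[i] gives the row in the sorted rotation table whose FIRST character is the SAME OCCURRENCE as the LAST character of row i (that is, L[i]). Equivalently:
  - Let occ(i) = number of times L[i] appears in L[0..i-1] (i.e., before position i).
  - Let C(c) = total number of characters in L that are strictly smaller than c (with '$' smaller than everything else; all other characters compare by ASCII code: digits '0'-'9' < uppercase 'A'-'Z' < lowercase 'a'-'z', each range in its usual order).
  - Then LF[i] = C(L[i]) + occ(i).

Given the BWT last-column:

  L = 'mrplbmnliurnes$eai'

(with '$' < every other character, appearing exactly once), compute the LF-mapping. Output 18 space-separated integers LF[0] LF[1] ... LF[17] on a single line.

Answer: 9 14 13 7 2 10 11 8 5 17 15 12 3 16 0 4 1 6

Derivation:
Char counts: '$':1, 'a':1, 'b':1, 'e':2, 'i':2, 'l':2, 'm':2, 'n':2, 'p':1, 'r':2, 's':1, 'u':1
C (first-col start): C('$')=0, C('a')=1, C('b')=2, C('e')=3, C('i')=5, C('l')=7, C('m')=9, C('n')=11, C('p')=13, C('r')=14, C('s')=16, C('u')=17
L[0]='m': occ=0, LF[0]=C('m')+0=9+0=9
L[1]='r': occ=0, LF[1]=C('r')+0=14+0=14
L[2]='p': occ=0, LF[2]=C('p')+0=13+0=13
L[3]='l': occ=0, LF[3]=C('l')+0=7+0=7
L[4]='b': occ=0, LF[4]=C('b')+0=2+0=2
L[5]='m': occ=1, LF[5]=C('m')+1=9+1=10
L[6]='n': occ=0, LF[6]=C('n')+0=11+0=11
L[7]='l': occ=1, LF[7]=C('l')+1=7+1=8
L[8]='i': occ=0, LF[8]=C('i')+0=5+0=5
L[9]='u': occ=0, LF[9]=C('u')+0=17+0=17
L[10]='r': occ=1, LF[10]=C('r')+1=14+1=15
L[11]='n': occ=1, LF[11]=C('n')+1=11+1=12
L[12]='e': occ=0, LF[12]=C('e')+0=3+0=3
L[13]='s': occ=0, LF[13]=C('s')+0=16+0=16
L[14]='$': occ=0, LF[14]=C('$')+0=0+0=0
L[15]='e': occ=1, LF[15]=C('e')+1=3+1=4
L[16]='a': occ=0, LF[16]=C('a')+0=1+0=1
L[17]='i': occ=1, LF[17]=C('i')+1=5+1=6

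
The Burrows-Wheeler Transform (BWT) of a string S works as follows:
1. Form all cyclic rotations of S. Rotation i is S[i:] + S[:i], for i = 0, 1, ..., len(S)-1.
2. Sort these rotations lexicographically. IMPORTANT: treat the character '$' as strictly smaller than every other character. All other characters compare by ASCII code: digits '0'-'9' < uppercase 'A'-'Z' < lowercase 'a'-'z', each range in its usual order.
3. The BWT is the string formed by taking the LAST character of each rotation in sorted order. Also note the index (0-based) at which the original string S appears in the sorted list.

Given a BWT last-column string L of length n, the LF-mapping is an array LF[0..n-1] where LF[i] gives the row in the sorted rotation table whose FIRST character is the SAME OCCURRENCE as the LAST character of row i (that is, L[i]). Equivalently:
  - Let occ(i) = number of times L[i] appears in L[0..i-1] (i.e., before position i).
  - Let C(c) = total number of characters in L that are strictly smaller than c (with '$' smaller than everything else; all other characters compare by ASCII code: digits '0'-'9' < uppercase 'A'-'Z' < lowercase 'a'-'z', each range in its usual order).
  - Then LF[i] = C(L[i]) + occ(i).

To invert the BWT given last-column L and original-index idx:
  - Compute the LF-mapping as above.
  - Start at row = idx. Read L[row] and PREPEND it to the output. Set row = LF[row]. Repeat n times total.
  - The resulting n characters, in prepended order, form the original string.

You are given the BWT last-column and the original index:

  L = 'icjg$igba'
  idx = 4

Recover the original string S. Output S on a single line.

LF mapping: 6 3 8 4 0 7 5 2 1
Walk LF starting at row 4, prepending L[row]:
  step 1: row=4, L[4]='$', prepend. Next row=LF[4]=0
  step 2: row=0, L[0]='i', prepend. Next row=LF[0]=6
  step 3: row=6, L[6]='g', prepend. Next row=LF[6]=5
  step 4: row=5, L[5]='i', prepend. Next row=LF[5]=7
  step 5: row=7, L[7]='b', prepend. Next row=LF[7]=2
  step 6: row=2, L[2]='j', prepend. Next row=LF[2]=8
  step 7: row=8, L[8]='a', prepend. Next row=LF[8]=1
  step 8: row=1, L[1]='c', prepend. Next row=LF[1]=3
  step 9: row=3, L[3]='g', prepend. Next row=LF[3]=4
Reversed output: gcajbigi$

Answer: gcajbigi$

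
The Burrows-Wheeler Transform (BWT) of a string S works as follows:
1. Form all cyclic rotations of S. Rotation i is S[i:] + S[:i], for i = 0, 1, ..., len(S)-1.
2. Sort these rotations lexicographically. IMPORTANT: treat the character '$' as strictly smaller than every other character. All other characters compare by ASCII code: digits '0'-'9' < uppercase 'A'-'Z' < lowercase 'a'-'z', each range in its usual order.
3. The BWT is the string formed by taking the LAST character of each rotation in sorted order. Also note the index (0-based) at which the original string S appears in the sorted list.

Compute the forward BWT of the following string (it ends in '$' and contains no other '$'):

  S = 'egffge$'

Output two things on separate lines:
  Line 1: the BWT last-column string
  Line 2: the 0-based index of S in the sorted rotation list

All 7 rotations (rotation i = S[i:]+S[:i]):
  rot[0] = egffge$
  rot[1] = gffge$e
  rot[2] = ffge$eg
  rot[3] = fge$egf
  rot[4] = ge$egff
  rot[5] = e$egffg
  rot[6] = $egffge
Sorted (with $ < everything):
  sorted[0] = $egffge  (last char: 'e')
  sorted[1] = e$egffg  (last char: 'g')
  sorted[2] = egffge$  (last char: '$')
  sorted[3] = ffge$eg  (last char: 'g')
  sorted[4] = fge$egf  (last char: 'f')
  sorted[5] = ge$egff  (last char: 'f')
  sorted[6] = gffge$e  (last char: 'e')
Last column: eg$gffe
Original string S is at sorted index 2

Answer: eg$gffe
2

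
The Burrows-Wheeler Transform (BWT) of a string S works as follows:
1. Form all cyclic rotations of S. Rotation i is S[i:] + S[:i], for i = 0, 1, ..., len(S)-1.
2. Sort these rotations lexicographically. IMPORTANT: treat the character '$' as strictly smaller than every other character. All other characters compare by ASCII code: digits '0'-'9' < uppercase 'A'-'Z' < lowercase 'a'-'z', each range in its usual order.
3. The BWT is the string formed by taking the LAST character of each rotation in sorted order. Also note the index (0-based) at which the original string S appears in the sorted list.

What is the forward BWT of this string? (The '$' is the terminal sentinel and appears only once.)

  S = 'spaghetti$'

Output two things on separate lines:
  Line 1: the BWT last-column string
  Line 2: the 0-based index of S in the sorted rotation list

Answer: iphagts$te
7

Derivation:
All 10 rotations (rotation i = S[i:]+S[:i]):
  rot[0] = spaghetti$
  rot[1] = paghetti$s
  rot[2] = aghetti$sp
  rot[3] = ghetti$spa
  rot[4] = hetti$spag
  rot[5] = etti$spagh
  rot[6] = tti$spaghe
  rot[7] = ti$spaghet
  rot[8] = i$spaghett
  rot[9] = $spaghetti
Sorted (with $ < everything):
  sorted[0] = $spaghetti  (last char: 'i')
  sorted[1] = aghetti$sp  (last char: 'p')
  sorted[2] = etti$spagh  (last char: 'h')
  sorted[3] = ghetti$spa  (last char: 'a')
  sorted[4] = hetti$spag  (last char: 'g')
  sorted[5] = i$spaghett  (last char: 't')
  sorted[6] = paghetti$s  (last char: 's')
  sorted[7] = spaghetti$  (last char: '$')
  sorted[8] = ti$spaghet  (last char: 't')
  sorted[9] = tti$spaghe  (last char: 'e')
Last column: iphagts$te
Original string S is at sorted index 7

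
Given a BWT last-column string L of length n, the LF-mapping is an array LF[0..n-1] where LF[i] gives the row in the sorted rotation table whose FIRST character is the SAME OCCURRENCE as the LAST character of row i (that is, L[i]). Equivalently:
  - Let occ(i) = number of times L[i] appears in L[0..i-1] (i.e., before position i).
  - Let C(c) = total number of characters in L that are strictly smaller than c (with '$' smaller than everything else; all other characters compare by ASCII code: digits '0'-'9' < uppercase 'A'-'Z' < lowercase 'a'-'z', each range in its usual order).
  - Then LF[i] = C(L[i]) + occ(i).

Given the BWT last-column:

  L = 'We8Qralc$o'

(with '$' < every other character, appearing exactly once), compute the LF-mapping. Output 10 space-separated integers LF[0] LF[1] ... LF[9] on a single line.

Answer: 3 6 1 2 9 4 7 5 0 8

Derivation:
Char counts: '$':1, '8':1, 'Q':1, 'W':1, 'a':1, 'c':1, 'e':1, 'l':1, 'o':1, 'r':1
C (first-col start): C('$')=0, C('8')=1, C('Q')=2, C('W')=3, C('a')=4, C('c')=5, C('e')=6, C('l')=7, C('o')=8, C('r')=9
L[0]='W': occ=0, LF[0]=C('W')+0=3+0=3
L[1]='e': occ=0, LF[1]=C('e')+0=6+0=6
L[2]='8': occ=0, LF[2]=C('8')+0=1+0=1
L[3]='Q': occ=0, LF[3]=C('Q')+0=2+0=2
L[4]='r': occ=0, LF[4]=C('r')+0=9+0=9
L[5]='a': occ=0, LF[5]=C('a')+0=4+0=4
L[6]='l': occ=0, LF[6]=C('l')+0=7+0=7
L[7]='c': occ=0, LF[7]=C('c')+0=5+0=5
L[8]='$': occ=0, LF[8]=C('$')+0=0+0=0
L[9]='o': occ=0, LF[9]=C('o')+0=8+0=8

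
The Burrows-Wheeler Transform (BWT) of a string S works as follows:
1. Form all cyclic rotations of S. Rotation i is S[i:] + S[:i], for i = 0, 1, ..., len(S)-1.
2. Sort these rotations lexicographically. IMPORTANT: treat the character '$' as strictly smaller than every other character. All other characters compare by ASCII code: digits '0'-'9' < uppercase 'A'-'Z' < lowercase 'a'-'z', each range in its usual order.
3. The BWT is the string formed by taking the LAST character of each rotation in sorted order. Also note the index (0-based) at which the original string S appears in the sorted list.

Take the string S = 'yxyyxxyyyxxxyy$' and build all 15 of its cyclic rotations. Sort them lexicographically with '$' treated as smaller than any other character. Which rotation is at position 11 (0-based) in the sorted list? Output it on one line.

All 15 rotations (rotation i = S[i:]+S[:i]):
  rot[0] = yxyyxxyyyxxxyy$
  rot[1] = xyyxxyyyxxxyy$y
  rot[2] = yyxxyyyxxxyy$yx
  rot[3] = yxxyyyxxxyy$yxy
  rot[4] = xxyyyxxxyy$yxyy
  rot[5] = xyyyxxxyy$yxyyx
  rot[6] = yyyxxxyy$yxyyxx
  rot[7] = yyxxxyy$yxyyxxy
  rot[8] = yxxxyy$yxyyxxyy
  rot[9] = xxxyy$yxyyxxyyy
  rot[10] = xxyy$yxyyxxyyyx
  rot[11] = xyy$yxyyxxyyyxx
  rot[12] = yy$yxyyxxyyyxxx
  rot[13] = y$yxyyxxyyyxxxy
  rot[14] = $yxyyxxyyyxxxyy
Sorted (with $ < everything):
  sorted[0] = $yxyyxxyyyxxxyy
  sorted[1] = xxxyy$yxyyxxyyy
  sorted[2] = xxyy$yxyyxxyyyx
  sorted[3] = xxyyyxxxyy$yxyy
  sorted[4] = xyy$yxyyxxyyyxx
  sorted[5] = xyyxxyyyxxxyy$y
  sorted[6] = xyyyxxxyy$yxyyx
  sorted[7] = y$yxyyxxyyyxxxy
  sorted[8] = yxxxyy$yxyyxxyy
  sorted[9] = yxxyyyxxxyy$yxy
  sorted[10] = yxyyxxyyyxxxyy$
  sorted[11] = yy$yxyyxxyyyxxx
  sorted[12] = yyxxxyy$yxyyxxy
  sorted[13] = yyxxyyyxxxyy$yx
  sorted[14] = yyyxxxyy$yxyyxx
sorted[11] = yy$yxyyxxyyyxxx

Answer: yy$yxyyxxyyyxxx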